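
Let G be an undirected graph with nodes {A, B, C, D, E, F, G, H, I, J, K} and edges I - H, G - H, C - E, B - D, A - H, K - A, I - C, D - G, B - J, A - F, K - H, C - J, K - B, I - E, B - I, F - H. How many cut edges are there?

0

The edges on the cycle K-B-D-G-H-K are not bridges since each lies on that cycle.
Every edge lies on some cycle, so there are no bridges.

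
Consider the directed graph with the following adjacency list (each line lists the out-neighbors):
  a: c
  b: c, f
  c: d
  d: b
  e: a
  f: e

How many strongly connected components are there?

1

{a, b, c, d, e, f} are all mutually reachable — one SCC of size 6.
That gives 1 strongly connected component.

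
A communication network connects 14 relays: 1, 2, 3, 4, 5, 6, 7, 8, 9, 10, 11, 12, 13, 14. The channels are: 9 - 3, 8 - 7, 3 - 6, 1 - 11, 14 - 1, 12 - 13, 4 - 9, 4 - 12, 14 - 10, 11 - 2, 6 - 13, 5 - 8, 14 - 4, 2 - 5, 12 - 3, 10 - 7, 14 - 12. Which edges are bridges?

The edges on the cycle 14-1-11-2-5-8-7-10-14 are not bridges since each lies on that cycle.
Every edge lies on some cycle, so there are no bridges.

none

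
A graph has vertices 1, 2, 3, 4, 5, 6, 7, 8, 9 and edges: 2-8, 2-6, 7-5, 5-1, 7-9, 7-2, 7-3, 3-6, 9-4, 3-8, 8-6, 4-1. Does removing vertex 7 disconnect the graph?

Yes

Deleting 7 raises the number of components from 1 to 2, so 7 is a cut vertex.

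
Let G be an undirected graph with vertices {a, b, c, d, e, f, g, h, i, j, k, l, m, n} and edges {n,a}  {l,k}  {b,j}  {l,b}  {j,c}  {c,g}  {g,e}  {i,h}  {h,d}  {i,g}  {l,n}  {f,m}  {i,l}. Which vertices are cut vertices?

g, h, i, l, n

Removing g increases the component count from 2 to 3, so g is a cut vertex.
Removing h increases the component count from 2 to 3, so h is a cut vertex.
Removing i increases the component count from 2 to 3, so i is a cut vertex.
Likewise l, n are cut vertices.
By contrast removing k leaves 2 components; it is not a cut vertex. No other vertex is a cut vertex either.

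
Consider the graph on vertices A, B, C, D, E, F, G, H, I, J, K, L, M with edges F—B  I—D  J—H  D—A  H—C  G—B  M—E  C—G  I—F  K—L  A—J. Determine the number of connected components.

3

Starting from K we can reach K, L. That is one component of size 2.
Starting from E we can reach E, M. That is one component of size 2.
Starting from A we can reach A, B, C, D, F, G, H, I, J. That is one component of size 9.
Total: 3 components.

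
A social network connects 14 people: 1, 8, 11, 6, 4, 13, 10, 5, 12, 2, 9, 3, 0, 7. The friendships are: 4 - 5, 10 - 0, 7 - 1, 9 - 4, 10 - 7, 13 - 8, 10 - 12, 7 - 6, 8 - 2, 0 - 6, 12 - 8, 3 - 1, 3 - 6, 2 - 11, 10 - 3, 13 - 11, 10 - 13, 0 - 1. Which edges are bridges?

4-5, 4-9

The edges on the cycle 10-3-1-7-10 are not bridges since each lies on that cycle.
But removing 4 - 5 disconnects 4 from 5; removing 9 - 4 disconnects 9 from 4 — these are bridges.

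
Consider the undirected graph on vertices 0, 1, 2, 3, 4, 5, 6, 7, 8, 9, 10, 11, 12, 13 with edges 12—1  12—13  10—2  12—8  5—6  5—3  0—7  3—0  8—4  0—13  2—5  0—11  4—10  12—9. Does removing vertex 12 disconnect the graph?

Yes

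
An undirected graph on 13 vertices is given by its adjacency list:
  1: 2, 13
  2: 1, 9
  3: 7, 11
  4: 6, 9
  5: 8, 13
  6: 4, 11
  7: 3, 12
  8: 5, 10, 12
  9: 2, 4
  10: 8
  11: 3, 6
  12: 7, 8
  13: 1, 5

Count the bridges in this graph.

The edges on the cycle 11-3-7-12-8-5-13-1-2-9-4-6-11 are not bridges since each lies on that cycle.
But removing 8-10 disconnects 8 from 10 — this is a bridge.

1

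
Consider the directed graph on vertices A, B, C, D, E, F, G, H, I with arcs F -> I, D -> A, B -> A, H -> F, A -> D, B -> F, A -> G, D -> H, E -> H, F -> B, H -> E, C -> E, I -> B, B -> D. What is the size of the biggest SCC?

7

{A, B, D, E, F, H, I} are all mutually reachable — one SCC of size 7.
{C} is an SCC by itself.
{G} is an SCC by itself.
The largest has 7 vertices.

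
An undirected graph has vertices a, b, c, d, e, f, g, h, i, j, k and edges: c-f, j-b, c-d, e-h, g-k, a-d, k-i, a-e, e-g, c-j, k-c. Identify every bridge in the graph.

The edges on the cycle a-e-g-k-c-d-a are not bridges since each lies on that cycle.
But removing b-j disconnects b from j; removing c-j disconnects c from j; removing i-k disconnects i from k; removing h-e disconnects h from e — these are bridges.
In total 5 edges are bridges.

b-j, c-f, c-j, e-h, i-k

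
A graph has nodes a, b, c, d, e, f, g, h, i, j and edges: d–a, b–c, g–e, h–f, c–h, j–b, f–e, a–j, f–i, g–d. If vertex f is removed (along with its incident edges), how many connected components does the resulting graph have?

2

With f gone, the remaining components are: {i}; {a, b, c, d, e, g, h, j}.
That is 2 components.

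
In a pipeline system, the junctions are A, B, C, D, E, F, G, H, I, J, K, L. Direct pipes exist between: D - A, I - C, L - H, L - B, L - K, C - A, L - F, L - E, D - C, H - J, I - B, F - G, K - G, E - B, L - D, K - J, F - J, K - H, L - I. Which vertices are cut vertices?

Removing L increases the component count from 1 to 2, so L is a cut vertex.
By contrast removing D leaves 1 component; it is not a cut vertex. No other vertex is a cut vertex either.

L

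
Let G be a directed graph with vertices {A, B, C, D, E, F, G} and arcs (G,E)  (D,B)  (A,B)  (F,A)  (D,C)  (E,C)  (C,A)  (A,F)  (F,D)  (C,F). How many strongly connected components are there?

{A, C, D, F} are all mutually reachable — one SCC of size 4.
{B} is an SCC by itself.
{E} is an SCC by itself.
{G} is an SCC by itself.
That gives 4 strongly connected components.

4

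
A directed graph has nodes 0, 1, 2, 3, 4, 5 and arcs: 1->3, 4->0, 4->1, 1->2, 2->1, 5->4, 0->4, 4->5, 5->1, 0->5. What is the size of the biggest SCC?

3

{0, 4, 5} are all mutually reachable — one SCC of size 3.
{1, 2} are all mutually reachable — one SCC of size 2.
{3} is an SCC by itself.
The largest has 3 vertices.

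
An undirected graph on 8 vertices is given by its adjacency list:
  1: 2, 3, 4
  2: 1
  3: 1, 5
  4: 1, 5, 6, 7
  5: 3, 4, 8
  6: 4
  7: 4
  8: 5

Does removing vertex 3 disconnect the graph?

Deleting 3 leaves 1 component (was 1) (its neighbors 1, 5 remain connected to each other), so 3 is not a cut vertex.

No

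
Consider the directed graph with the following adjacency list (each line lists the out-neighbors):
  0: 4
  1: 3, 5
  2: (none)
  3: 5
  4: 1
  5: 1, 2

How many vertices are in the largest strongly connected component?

3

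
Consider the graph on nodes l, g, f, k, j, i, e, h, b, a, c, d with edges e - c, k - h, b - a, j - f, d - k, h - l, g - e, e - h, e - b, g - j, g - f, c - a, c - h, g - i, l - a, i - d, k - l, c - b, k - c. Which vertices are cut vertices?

g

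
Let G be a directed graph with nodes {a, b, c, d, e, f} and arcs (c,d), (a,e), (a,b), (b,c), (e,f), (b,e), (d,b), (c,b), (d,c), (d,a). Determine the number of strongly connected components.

{a, b, c, d} are all mutually reachable — one SCC of size 4.
{f} is an SCC by itself.
{e} is an SCC by itself.
That gives 3 strongly connected components.

3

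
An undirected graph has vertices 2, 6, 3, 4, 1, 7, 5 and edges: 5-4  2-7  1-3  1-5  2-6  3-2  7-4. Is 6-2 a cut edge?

Removing 6-2 leaves no path between 6 and 2: the component count goes from 1 to 2. So it is a bridge.

Yes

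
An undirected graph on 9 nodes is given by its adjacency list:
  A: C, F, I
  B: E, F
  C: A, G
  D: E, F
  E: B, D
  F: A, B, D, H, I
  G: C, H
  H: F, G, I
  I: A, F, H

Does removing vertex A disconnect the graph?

No

Deleting A leaves 1 component (was 1) (its neighbors C, F, I remain connected to each other), so A is not a cut vertex.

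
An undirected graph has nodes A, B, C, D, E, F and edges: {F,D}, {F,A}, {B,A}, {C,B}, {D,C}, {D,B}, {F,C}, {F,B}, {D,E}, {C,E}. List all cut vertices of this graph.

none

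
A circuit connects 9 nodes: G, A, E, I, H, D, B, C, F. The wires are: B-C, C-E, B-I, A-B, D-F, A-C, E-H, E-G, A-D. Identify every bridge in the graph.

A-D, B-I, C-E, D-F, E-G, E-H

The edges on the cycle A-B-C-A are not bridges since each lies on that cycle.
But removing D-F disconnects D from F; removing C-E disconnects C from E; removing E-H disconnects E from H; removing A-D disconnects A from D — these are bridges.
In total 6 edges are bridges.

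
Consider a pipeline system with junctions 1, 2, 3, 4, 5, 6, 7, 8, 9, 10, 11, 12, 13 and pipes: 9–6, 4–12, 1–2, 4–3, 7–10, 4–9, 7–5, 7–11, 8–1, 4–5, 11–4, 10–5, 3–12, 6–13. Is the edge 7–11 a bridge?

No

After removing 7–11, the path 7-5-4-11 still connects them, so the edge is not a bridge.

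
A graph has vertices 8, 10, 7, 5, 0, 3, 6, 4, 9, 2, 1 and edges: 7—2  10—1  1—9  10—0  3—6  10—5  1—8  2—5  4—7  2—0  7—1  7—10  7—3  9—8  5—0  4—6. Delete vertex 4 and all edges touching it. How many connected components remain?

With 4 gone, the remaining components are: {0, 1, 2, 3, 5, 6, 7, 8, 9, 10}.
That is 1 component.

1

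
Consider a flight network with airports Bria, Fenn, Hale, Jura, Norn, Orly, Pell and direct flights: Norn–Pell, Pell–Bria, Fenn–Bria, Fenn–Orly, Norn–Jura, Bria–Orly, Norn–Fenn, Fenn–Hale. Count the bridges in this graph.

The edges on the cycle Norn-Pell-Bria-Orly-Fenn-Norn are not bridges since each lies on that cycle.
But removing Hale–Fenn disconnects Hale from Fenn; removing Jura–Norn disconnects Jura from Norn — these are bridges.
That makes 2 bridges.

2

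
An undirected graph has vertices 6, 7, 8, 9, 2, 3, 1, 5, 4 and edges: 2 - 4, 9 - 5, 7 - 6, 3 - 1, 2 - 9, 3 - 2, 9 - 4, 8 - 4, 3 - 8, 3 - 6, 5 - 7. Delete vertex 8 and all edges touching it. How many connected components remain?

With 8 gone, the remaining components are: {1, 2, 3, 4, 5, 6, 7, 9}.
That is 1 component.

1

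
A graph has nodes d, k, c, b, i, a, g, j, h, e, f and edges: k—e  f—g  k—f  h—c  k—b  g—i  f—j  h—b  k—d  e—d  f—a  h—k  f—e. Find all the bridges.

The edges on the cycle k-f-e-k are not bridges since each lies on that cycle.
But removing h—c disconnects h from c; removing f—j disconnects f from j; removing f—g disconnects f from g; removing i—g disconnects i from g — these are bridges.
In total 5 edges are bridges.

a-f, c-h, f-g, f-j, g-i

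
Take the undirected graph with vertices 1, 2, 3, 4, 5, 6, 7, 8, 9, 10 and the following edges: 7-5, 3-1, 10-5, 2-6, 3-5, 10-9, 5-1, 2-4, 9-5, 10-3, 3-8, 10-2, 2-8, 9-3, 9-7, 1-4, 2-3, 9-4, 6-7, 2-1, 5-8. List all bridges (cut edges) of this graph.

none

The edges on the cycle 10-2-6-7-9-10 are not bridges since each lies on that cycle.
Every edge lies on some cycle, so there are no bridges.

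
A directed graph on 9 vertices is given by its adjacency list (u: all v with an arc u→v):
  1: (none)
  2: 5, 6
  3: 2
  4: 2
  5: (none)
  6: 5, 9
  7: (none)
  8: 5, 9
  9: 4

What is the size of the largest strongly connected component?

{2, 4, 6, 9} are all mutually reachable — one SCC of size 4.
{3} is an SCC by itself.
{7} is an SCC by itself.
{5} is an SCC by itself.
{8} is an SCC by itself.
(and 1 more singleton SCC)
The largest has 4 vertices.

4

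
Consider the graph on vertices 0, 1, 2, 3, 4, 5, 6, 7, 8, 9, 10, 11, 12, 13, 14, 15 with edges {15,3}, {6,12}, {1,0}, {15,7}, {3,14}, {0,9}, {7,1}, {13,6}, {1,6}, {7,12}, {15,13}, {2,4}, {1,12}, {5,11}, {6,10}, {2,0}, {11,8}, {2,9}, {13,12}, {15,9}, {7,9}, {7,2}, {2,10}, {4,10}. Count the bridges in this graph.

The edges on the cycle 7-2-4-10-6-1-7 are not bridges since each lies on that cycle.
But removing 15 - 3 disconnects 15 from 3; removing 11 - 8 disconnects 11 from 8; removing 14 - 3 disconnects 14 from 3; removing 5 - 11 disconnects 5 from 11 — these are bridges.
That makes 4 bridges.

4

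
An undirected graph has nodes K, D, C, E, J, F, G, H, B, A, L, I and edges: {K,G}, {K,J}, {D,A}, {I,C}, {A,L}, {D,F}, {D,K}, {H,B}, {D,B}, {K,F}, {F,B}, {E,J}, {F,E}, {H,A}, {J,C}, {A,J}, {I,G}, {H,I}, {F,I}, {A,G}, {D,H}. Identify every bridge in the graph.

A-L

The edges on the cycle K-F-E-J-K are not bridges since each lies on that cycle.
But removing A—L disconnects A from L — this is a bridge.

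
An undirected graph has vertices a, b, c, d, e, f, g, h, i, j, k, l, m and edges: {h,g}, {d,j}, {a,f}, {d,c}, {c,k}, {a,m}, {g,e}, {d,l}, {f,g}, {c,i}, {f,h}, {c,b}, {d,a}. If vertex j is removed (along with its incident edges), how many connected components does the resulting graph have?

With j gone, the remaining components are: {a, b, c, d, e, f, g, h, i, k, l, m}.
That is 1 component.

1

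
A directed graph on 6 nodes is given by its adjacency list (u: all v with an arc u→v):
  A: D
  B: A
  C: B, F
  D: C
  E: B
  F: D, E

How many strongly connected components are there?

1

{A, B, C, D, E, F} are all mutually reachable — one SCC of size 6.
That gives 1 strongly connected component.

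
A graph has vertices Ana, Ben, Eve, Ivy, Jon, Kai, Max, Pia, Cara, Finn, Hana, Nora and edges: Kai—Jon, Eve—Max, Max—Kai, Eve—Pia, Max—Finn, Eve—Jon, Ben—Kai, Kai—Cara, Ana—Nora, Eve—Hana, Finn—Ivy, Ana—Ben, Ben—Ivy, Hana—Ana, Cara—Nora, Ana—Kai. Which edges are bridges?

Eve-Pia

The edges on the cycle Eve-Hana-Ana-Ben-Ivy-Finn-Max-Eve are not bridges since each lies on that cycle.
But removing Eve—Pia disconnects Eve from Pia — this is a bridge.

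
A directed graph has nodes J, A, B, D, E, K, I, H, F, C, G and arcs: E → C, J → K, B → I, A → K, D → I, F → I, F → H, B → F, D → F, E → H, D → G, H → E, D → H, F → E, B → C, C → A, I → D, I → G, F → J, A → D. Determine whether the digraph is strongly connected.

No

There is no directed path from D to B, so the graph is not strongly connected.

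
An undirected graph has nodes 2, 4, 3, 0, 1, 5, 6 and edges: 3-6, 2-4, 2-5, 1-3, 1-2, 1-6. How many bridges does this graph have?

The edges on the cycle 1-3-6-1 are not bridges since each lies on that cycle.
But removing 2-5 disconnects 2 from 5; removing 2-4 disconnects 2 from 4; removing 1-2 disconnects 1 from 2 — these are bridges.
That makes 3 bridges.

3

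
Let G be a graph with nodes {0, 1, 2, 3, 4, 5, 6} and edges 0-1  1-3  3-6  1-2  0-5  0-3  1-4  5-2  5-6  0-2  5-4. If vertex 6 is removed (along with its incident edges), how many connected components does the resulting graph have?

1

With 6 gone, the remaining components are: {0, 1, 2, 3, 4, 5}.
That is 1 component.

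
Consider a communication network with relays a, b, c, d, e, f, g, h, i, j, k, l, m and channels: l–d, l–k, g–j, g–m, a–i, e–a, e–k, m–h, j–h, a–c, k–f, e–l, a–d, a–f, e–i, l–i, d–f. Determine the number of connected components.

3

b is isolated — a component by itself.
Starting from g we can reach g, h, j, m. That is one component of size 4.
Starting from a we can reach a, c, d, e, f, i, k, l. That is one component of size 8.
Total: 3 components.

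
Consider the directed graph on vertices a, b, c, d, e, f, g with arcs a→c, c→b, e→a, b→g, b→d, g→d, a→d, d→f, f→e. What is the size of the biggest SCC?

7

{a, b, c, d, e, f, g} are all mutually reachable — one SCC of size 7.
The largest has 7 vertices.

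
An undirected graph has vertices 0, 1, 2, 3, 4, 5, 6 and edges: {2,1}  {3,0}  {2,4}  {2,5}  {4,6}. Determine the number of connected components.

2

Starting from 0 we can reach 0, 3. That is one component of size 2.
Starting from 1 we can reach 1, 2, 4, 5, 6. That is one component of size 5.
Total: 2 components.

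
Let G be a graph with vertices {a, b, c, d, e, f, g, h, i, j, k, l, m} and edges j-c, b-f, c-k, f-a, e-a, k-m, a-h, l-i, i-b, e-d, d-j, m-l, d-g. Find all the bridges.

The edges on the cycle e-d-j-c-k-m-l-i-b-f-a-e are not bridges since each lies on that cycle.
But removing d-g disconnects d from g; removing a-h disconnects a from h — these are bridges.

a-h, d-g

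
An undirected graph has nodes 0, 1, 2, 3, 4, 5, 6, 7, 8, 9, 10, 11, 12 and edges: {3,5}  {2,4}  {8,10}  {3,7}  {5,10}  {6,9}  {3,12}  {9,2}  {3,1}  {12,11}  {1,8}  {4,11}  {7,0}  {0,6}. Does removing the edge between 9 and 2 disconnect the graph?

After removing 9–2, the path 9-6-0-7-3-12-11-4-2 still connects them, so the edge is not a bridge.

No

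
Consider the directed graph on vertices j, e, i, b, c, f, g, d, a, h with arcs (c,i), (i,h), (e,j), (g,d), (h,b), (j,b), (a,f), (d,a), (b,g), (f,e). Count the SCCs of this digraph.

{a, b, d, e, f, g, j} are all mutually reachable — one SCC of size 7.
{i} is an SCC by itself.
{c} is an SCC by itself.
{h} is an SCC by itself.
That gives 4 strongly connected components.

4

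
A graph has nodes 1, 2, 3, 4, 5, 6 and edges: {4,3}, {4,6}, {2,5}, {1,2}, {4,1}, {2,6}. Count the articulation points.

2

Removing 2 increases the component count from 1 to 2, so 2 is a cut vertex.
Removing 4 increases the component count from 1 to 2, so 4 is a cut vertex.
By contrast removing 1 leaves 1 component; it is not a cut vertex. No other vertex is a cut vertex either.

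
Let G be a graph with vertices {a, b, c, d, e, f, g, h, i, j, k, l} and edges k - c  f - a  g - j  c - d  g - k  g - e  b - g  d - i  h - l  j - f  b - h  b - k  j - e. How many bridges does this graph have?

The edges on the cycle b-g-k-b are not bridges since each lies on that cycle.
But removing h - b disconnects h from b; removing d - i disconnects d from i; removing k - c disconnects k from c; removing f - j disconnects f from j — these are bridges.
In total 7 edges are bridges.

7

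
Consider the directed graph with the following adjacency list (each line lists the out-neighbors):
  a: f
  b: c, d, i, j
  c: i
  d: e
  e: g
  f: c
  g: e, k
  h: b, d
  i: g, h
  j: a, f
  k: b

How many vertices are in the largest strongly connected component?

11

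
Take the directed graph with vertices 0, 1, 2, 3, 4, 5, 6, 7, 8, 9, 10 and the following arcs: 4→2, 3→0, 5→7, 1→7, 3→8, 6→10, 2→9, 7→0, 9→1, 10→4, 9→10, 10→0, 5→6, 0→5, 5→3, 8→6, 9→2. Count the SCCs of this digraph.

{0, 1, 2, 3, 4, 5, 6, 7, 8, 9, 10} are all mutually reachable — one SCC of size 11.
That gives 1 strongly connected component.

1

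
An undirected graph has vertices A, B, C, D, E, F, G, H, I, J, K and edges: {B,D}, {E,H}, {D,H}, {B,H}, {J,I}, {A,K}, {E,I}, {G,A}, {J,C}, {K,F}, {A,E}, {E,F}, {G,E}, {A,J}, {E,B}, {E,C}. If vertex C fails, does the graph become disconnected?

No

Deleting C leaves 1 component (was 1) (its neighbors E, J remain connected to each other), so C is not a cut vertex.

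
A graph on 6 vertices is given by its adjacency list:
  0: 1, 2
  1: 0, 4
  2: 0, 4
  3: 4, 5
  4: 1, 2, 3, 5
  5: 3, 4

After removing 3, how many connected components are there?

1

With 3 gone, the remaining components are: {0, 1, 2, 4, 5}.
That is 1 component.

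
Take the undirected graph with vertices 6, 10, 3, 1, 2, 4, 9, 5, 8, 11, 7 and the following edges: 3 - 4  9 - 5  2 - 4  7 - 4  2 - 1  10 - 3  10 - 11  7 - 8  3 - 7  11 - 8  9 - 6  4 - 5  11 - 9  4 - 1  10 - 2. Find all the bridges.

6-9

The edges on the cycle 10-11-9-5-4-7-3-10 are not bridges since each lies on that cycle.
But removing 9 - 6 disconnects 9 from 6 — this is a bridge.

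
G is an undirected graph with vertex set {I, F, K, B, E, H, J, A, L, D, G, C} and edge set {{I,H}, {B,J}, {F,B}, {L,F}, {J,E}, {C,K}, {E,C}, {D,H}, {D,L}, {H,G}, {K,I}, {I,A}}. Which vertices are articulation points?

Removing H increases the component count from 1 to 2, so H is a cut vertex.
Removing I increases the component count from 1 to 2, so I is a cut vertex.
By contrast removing K leaves 1 component; it is not a cut vertex. No other vertex is a cut vertex either.

H, I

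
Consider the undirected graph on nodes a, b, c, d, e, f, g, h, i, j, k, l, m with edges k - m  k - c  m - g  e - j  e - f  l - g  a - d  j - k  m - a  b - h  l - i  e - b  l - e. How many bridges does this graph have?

7

The edges on the cycle l-e-j-k-m-g-l are not bridges since each lies on that cycle.
But removing e - f disconnects e from f; removing k - c disconnects k from c; removing l - i disconnects l from i; removing b - h disconnects b from h — these are bridges.
In total 7 edges are bridges.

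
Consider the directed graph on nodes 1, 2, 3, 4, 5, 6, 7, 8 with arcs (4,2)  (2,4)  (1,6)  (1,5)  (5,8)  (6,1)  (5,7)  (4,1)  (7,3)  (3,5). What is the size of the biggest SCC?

3

{3, 5, 7} are all mutually reachable — one SCC of size 3.
{2, 4} are all mutually reachable — one SCC of size 2.
{1, 6} are all mutually reachable — one SCC of size 2.
{8} is an SCC by itself.
The largest has 3 vertices.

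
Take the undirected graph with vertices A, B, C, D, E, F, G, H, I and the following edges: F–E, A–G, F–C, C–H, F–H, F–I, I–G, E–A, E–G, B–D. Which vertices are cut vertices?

F

Removing F increases the component count from 2 to 3, so F is a cut vertex.
By contrast removing C leaves 2 components; it is not a cut vertex. No other vertex is a cut vertex either.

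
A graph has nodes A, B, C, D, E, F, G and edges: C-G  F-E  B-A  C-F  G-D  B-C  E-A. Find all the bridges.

C-G, D-G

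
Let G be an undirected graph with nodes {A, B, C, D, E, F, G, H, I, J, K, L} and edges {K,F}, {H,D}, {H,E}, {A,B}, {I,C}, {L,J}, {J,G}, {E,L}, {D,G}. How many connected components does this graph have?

Starting from F we can reach F, K. That is one component of size 2.
Starting from C we can reach C, I. That is one component of size 2.
Starting from A we can reach A, B. That is one component of size 2.
Starting from D we can reach D, E, G, H, J, L. That is one component of size 6.
Total: 4 components.

4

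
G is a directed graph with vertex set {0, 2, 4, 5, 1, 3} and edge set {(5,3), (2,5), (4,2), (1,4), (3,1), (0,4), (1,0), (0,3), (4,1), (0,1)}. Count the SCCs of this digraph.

1

{0, 1, 2, 3, 4, 5} are all mutually reachable — one SCC of size 6.
That gives 1 strongly connected component.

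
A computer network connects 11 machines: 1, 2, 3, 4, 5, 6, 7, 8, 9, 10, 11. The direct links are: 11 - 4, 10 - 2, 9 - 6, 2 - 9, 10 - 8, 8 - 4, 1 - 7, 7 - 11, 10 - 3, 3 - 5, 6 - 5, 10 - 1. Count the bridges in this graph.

0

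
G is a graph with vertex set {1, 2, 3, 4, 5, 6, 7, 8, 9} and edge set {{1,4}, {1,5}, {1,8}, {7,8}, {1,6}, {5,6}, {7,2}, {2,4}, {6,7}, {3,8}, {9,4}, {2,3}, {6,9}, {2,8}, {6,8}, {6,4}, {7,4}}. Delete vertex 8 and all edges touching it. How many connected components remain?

1

With 8 gone, the remaining components are: {1, 2, 3, 4, 5, 6, 7, 9}.
That is 1 component.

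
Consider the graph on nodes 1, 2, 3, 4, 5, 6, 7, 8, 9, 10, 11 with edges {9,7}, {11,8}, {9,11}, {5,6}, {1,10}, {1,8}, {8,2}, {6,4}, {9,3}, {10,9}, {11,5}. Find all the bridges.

11-5, 2-8, 3-9, 4-6, 5-6, 7-9

The edges on the cycle 1-10-9-11-8-1 are not bridges since each lies on that cycle.
But removing 2 - 8 disconnects 2 from 8; removing 3 - 9 disconnects 3 from 9; removing 6 - 4 disconnects 6 from 4; removing 5 - 6 disconnects 5 from 6 — these are bridges.
In total 6 edges are bridges.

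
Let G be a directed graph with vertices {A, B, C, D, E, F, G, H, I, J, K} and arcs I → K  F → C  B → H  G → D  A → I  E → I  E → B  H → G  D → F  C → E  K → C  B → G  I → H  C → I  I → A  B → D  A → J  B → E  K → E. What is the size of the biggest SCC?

{A, B, C, D, E, F, G, H, I, K} are all mutually reachable — one SCC of size 10.
{J} is an SCC by itself.
The largest has 10 vertices.

10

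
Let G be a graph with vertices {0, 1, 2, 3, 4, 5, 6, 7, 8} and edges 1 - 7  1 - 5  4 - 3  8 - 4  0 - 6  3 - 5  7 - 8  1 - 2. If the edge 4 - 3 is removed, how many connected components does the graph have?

2

4 and 3 are still connected via 4-8-7-1-5-3, so the component count stays at 2.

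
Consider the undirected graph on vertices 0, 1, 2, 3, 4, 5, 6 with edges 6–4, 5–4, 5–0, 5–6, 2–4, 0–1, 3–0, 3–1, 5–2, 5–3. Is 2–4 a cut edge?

No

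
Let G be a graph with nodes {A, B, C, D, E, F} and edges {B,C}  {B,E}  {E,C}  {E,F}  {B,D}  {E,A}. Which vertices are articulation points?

B, E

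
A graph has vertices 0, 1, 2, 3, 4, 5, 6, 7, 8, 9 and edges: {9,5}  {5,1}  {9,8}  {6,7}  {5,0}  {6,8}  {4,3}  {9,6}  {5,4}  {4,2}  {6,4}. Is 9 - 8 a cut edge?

No

After removing 9 - 8, the path 9-6-8 still connects them, so the edge is not a bridge.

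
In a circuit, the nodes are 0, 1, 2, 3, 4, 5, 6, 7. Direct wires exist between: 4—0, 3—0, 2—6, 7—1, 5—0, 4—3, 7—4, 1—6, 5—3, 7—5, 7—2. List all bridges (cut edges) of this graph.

The edges on the cycle 7-1-6-2-7 are not bridges since each lies on that cycle.
Every edge lies on some cycle, so there are no bridges.

none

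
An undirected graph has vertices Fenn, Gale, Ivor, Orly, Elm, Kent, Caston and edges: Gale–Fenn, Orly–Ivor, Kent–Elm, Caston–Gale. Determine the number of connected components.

3

Starting from Ivor we can reach Ivor, Orly. That is one component of size 2.
Starting from Elm we can reach Elm, Kent. That is one component of size 2.
Starting from Fenn we can reach Fenn, Gale, Caston. That is one component of size 3.
Total: 3 components.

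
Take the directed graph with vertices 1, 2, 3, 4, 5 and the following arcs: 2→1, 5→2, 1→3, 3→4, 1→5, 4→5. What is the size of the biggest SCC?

5

{1, 2, 3, 4, 5} are all mutually reachable — one SCC of size 5.
The largest has 5 vertices.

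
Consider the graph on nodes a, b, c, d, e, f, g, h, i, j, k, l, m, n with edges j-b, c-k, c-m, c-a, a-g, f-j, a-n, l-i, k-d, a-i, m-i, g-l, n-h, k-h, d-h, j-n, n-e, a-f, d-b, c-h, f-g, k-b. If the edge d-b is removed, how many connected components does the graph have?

d and b are still connected via d-k-b, so the component count stays at 1.

1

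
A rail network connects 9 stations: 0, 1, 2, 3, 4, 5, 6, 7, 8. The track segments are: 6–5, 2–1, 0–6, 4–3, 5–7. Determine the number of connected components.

8 is isolated — a component by itself.
Starting from 1 we can reach 1, 2. That is one component of size 2.
Starting from 3 we can reach 3, 4. That is one component of size 2.
Starting from 0 we can reach 0, 5, 6, 7. That is one component of size 4.
Total: 4 components.

4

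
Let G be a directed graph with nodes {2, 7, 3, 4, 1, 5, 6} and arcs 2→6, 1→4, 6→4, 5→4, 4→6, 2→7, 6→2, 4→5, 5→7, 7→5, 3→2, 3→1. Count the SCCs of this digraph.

{2, 4, 5, 6, 7} are all mutually reachable — one SCC of size 5.
{3} is an SCC by itself.
{1} is an SCC by itself.
That gives 3 strongly connected components.

3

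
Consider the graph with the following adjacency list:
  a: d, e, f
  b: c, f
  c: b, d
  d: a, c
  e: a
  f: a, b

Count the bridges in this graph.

1

The edges on the cycle a-d-c-b-f-a are not bridges since each lies on that cycle.
But removing a-e disconnects a from e — this is a bridge.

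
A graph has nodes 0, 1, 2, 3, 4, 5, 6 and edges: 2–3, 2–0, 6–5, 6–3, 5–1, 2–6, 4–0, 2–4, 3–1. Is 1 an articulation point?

Deleting 1 leaves 1 component (was 1) (its neighbors 3, 5 remain connected to each other), so 1 is not a cut vertex.

No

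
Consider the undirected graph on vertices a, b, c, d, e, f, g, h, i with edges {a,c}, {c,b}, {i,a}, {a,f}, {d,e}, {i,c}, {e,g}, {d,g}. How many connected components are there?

3

h is isolated — a component by itself.
Starting from d we can reach d, e, g. That is one component of size 3.
Starting from a we can reach a, b, c, f, i. That is one component of size 5.
Total: 3 components.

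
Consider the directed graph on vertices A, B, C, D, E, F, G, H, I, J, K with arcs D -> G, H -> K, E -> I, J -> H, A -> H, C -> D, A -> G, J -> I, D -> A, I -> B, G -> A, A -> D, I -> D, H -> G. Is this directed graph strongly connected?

No

There is no directed path from F to K, so the graph is not strongly connected.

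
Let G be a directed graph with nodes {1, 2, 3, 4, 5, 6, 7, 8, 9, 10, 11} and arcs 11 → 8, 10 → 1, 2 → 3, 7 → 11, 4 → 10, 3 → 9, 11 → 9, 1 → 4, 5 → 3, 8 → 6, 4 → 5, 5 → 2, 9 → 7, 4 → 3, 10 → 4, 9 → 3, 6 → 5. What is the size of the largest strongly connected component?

8

{2, 3, 5, 6, 7, 8, 9, 11} are all mutually reachable — one SCC of size 8.
{1, 4, 10} are all mutually reachable — one SCC of size 3.
The largest has 8 vertices.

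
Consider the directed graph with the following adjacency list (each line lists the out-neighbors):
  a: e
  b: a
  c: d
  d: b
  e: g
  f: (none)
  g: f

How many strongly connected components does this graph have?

{d} is an SCC by itself.
{b} is an SCC by itself.
{f} is an SCC by itself.
{e} is an SCC by itself.
{a} is an SCC by itself.
(and 2 more singleton SCCs)
That gives 7 strongly connected components.

7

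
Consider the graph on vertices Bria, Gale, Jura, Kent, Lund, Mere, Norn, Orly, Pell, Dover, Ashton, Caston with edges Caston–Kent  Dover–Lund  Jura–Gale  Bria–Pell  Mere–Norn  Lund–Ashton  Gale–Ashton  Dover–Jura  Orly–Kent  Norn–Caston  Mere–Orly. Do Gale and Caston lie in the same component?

No

The component containing Gale is {Gale, Jura, Lund, Dover, Ashton}, and Caston is not in it.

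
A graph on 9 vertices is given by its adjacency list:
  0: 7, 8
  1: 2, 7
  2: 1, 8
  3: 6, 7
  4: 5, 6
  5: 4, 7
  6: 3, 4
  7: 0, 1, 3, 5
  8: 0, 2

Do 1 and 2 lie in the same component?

From 1 we can reach 0, 1, 2, 3, 4, 5, 6, 7, 8, which includes 2.

Yes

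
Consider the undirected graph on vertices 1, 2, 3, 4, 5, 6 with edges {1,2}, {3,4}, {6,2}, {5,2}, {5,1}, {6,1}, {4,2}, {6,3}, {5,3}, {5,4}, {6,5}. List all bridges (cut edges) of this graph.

none

The edges on the cycle 6-5-3-6 are not bridges since each lies on that cycle.
Every edge lies on some cycle, so there are no bridges.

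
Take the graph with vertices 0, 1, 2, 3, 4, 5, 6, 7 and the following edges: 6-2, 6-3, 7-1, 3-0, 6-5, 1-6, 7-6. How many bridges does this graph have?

4

The edges on the cycle 7-1-6-7 are not bridges since each lies on that cycle.
But removing 6-5 disconnects 6 from 5; removing 3-0 disconnects 3 from 0; removing 6-3 disconnects 6 from 3; removing 6-2 disconnects 6 from 2 — these are bridges.
That makes 4 bridges.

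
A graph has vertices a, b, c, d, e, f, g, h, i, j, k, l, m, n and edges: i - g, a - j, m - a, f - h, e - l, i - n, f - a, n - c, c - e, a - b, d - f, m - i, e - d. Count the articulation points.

4

Removing a increases the component count from 2 to 4, so a is a cut vertex.
Removing e increases the component count from 2 to 3, so e is a cut vertex.
Removing f increases the component count from 2 to 3, so f is a cut vertex.
Likewise i is a cut vertex.
By contrast removing d leaves 2 components; it is not a cut vertex. No other vertex is a cut vertex either.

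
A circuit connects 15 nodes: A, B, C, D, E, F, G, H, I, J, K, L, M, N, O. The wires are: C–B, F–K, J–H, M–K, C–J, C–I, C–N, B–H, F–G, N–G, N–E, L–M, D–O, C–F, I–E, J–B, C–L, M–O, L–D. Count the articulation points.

1

Removing C increases the component count from 2 to 3, so C is a cut vertex.
By contrast removing E leaves 2 components; it is not a cut vertex. No other vertex is a cut vertex either.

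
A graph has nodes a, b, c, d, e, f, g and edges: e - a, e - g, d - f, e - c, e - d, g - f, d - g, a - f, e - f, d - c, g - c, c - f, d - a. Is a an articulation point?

No

Deleting a leaves 2 components (was 2), so a is not a cut vertex.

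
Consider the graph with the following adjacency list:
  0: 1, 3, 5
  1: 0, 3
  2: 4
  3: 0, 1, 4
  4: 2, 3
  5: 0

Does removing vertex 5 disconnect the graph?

No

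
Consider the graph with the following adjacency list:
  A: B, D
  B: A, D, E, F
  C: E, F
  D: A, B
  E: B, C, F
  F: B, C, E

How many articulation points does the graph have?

1

Removing B increases the component count from 1 to 2, so B is a cut vertex.
By contrast removing C leaves 1 component; it is not a cut vertex. No other vertex is a cut vertex either.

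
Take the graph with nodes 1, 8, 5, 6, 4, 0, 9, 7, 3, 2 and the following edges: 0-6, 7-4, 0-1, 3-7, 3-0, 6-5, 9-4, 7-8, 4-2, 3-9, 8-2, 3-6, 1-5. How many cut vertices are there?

1

Removing 3 increases the component count from 1 to 2, so 3 is a cut vertex.
By contrast removing 1 leaves 1 component; it is not a cut vertex. No other vertex is a cut vertex either.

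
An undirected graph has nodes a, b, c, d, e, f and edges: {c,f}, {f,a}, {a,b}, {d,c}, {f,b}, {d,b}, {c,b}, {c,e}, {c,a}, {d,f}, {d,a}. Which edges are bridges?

c-e

The edges on the cycle c-f-b-c are not bridges since each lies on that cycle.
But removing e - c disconnects e from c — this is a bridge.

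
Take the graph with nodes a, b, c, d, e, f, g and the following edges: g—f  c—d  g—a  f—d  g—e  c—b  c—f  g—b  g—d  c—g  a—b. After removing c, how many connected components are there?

With c gone, the remaining components are: {a, b, d, e, f, g}.
That is 1 component.

1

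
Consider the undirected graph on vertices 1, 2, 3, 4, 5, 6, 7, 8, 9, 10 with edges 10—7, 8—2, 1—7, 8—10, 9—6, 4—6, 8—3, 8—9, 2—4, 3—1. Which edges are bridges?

The edges on the cycle 8-2-4-6-9-8 are not bridges since each lies on that cycle.
Every edge lies on some cycle, so there are no bridges.

none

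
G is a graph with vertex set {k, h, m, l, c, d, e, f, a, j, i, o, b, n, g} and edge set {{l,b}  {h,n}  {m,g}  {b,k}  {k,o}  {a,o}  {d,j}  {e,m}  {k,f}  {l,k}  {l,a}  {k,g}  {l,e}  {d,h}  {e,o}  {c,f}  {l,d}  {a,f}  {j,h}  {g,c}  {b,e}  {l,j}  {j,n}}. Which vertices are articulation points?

l

Removing l increases the component count from 2 to 3, so l is a cut vertex.
By contrast removing n leaves 2 components; it is not a cut vertex. No other vertex is a cut vertex either.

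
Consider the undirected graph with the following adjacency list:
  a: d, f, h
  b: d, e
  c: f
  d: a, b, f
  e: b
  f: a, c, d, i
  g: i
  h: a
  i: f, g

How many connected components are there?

1

Starting from a we can reach a, b, c, d, e, f, g, h, i. That is one component of size 9.
Total: 1 component.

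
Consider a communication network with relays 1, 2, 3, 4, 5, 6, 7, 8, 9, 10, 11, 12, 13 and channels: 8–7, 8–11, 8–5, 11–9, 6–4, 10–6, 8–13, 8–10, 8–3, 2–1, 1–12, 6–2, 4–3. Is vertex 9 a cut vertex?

No

Deleting 9 leaves 1 component (was 1), so 9 is not a cut vertex.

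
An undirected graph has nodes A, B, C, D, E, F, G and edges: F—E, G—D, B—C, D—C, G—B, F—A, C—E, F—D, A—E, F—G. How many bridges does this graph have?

0

The edges on the cycle F-G-B-C-D-F are not bridges since each lies on that cycle.
Every edge lies on some cycle, so there are no bridges.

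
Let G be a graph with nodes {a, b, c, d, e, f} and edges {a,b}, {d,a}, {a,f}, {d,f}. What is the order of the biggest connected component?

c is isolated — a component by itself.
e is isolated — a component by itself.
Starting from a we can reach a, b, d, f. That is one component of size 4.
The largest has 4 vertices.

4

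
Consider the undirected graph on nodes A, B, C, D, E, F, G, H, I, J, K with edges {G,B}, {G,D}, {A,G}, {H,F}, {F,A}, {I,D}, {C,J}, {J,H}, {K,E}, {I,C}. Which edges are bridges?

B-G, E-K

The edges on the cycle I-C-J-H-F-A-G-D-I are not bridges since each lies on that cycle.
But removing B–G disconnects B from G; removing K–E disconnects K from E — these are bridges.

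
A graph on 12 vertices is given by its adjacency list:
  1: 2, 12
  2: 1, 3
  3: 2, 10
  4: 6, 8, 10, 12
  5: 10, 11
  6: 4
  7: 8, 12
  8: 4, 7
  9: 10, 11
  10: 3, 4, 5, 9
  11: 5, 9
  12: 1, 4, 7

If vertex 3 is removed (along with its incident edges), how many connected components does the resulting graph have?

1

With 3 gone, the remaining components are: {1, 2, 4, 5, 6, 7, 8, 9, 10, 11, 12}.
That is 1 component.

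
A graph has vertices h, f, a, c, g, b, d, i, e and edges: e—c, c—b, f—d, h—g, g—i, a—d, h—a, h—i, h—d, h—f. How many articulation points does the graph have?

Removing c increases the component count from 2 to 3, so c is a cut vertex.
Removing h increases the component count from 2 to 3, so h is a cut vertex.
By contrast removing f leaves 2 components; it is not a cut vertex. No other vertex is a cut vertex either.

2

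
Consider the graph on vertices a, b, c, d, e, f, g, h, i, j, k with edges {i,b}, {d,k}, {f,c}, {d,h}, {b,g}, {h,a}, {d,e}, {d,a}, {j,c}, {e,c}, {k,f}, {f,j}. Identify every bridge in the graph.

b-g, b-i

The edges on the cycle d-h-a-d are not bridges since each lies on that cycle.
But removing i - b disconnects i from b; removing b - g disconnects b from g — these are bridges.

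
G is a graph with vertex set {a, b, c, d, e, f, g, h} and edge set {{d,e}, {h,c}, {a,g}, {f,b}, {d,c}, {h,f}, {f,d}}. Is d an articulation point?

Yes

Deleting d raises the number of components from 2 to 3, so d is a cut vertex.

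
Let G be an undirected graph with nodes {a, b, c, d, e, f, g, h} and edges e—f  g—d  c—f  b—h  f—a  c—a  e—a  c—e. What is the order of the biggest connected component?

4

Starting from d we can reach d, g. That is one component of size 2.
Starting from b we can reach b, h. That is one component of size 2.
Starting from a we can reach a, c, e, f. That is one component of size 4.
The largest has 4 vertices.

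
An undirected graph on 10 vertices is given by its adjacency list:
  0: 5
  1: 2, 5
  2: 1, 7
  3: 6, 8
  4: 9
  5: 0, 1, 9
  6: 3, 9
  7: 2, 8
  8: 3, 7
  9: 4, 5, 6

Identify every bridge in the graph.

The edges on the cycle 7-2-1-5-9-6-3-8-7 are not bridges since each lies on that cycle.
But removing 4-9 disconnects 4 from 9; removing 0-5 disconnects 0 from 5 — these are bridges.

0-5, 4-9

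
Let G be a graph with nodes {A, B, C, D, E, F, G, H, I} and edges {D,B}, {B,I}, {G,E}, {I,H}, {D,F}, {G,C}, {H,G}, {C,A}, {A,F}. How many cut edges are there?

The edges on the cycle D-B-I-H-G-C-A-F-D are not bridges since each lies on that cycle.
But removing E–G disconnects E from G — this is a bridge.

1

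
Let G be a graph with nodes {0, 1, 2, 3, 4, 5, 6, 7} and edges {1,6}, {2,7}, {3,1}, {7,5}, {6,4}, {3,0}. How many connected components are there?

Starting from 2 we can reach 2, 5, 7. That is one component of size 3.
Starting from 0 we can reach 0, 1, 3, 4, 6. That is one component of size 5.
Total: 2 components.

2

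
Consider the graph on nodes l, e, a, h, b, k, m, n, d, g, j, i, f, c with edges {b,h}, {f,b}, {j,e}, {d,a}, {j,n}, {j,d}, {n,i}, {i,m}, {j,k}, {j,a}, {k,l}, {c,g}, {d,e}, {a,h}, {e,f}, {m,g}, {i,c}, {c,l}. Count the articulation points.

Removing j increases the component count from 1 to 2, so j is a cut vertex.
By contrast removing i leaves 1 component; it is not a cut vertex. No other vertex is a cut vertex either.

1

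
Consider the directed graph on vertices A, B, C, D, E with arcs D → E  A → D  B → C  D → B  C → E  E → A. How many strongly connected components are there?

1

{A, B, C, D, E} are all mutually reachable — one SCC of size 5.
That gives 1 strongly connected component.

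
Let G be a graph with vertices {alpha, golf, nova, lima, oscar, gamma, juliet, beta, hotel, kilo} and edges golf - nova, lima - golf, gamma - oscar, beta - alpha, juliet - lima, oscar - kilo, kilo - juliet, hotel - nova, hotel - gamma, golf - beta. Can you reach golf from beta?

From beta we can reach beta, golf, kilo, lima, nova, alpha, gamma, hotel, oscar, juliet, which includes golf.

Yes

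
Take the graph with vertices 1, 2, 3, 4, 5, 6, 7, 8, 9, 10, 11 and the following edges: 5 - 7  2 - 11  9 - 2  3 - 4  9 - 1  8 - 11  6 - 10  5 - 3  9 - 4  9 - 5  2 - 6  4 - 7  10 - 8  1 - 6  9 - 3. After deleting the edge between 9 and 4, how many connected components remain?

1

9 and 4 are still connected via 9-3-4, so the component count stays at 1.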